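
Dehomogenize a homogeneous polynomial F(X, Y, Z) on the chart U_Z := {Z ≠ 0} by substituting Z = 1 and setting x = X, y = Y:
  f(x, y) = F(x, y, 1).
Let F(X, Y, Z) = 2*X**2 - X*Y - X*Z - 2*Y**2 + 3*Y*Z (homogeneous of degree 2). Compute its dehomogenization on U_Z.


f(x, y) = 2*x**2 - x*y - x - 2*y**2 + 3*y

On U_Z we set Z = 1. Each monomial c·X^i·Y^j·Z^k in F becomes c·x^i·y^j·1^k = c·x^i·y^j.
Substituting Z = 1: F(X, Y, 1) = 2*x**2 - x*y - x - 2*y**2 + 3*y.
Note: deg(f) ≤ deg(F) = 2; strict inequality happens when F is divisible by Z (lost terms).


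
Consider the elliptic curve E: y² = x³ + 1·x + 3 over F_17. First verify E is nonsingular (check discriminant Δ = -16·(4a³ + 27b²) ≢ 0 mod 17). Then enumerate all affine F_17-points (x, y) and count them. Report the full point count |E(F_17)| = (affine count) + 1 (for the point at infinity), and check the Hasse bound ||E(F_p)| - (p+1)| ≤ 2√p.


Affine points = {(2, 8), (2, 9), (3, 4), (3, 13), (6, 2), (6, 15), (7, 8), (7, 9), (8, 8), (8, 9), (11, 6), (11, 11), (12, 3), (12, 14), (16, 1), (16, 16)}; affine count = 16; |E(F_17)| = 17.

Discriminant check: Δ ∝ 4a³ + 27b² = 4·1³ + 27·3² = 4·1 + 27·9 ≡ 9 (mod 17). Nonzero ⇒ E is nonsingular.
For each x ∈ F_17, compute rhs = x³ + 1·x + 3 mod 17, then count y ∈ F_17 with y² ≡ rhs.
  x = 0: rhs = 3, matching y values: none (0 points).
  x = 1: rhs = 5, matching y values: none (0 points).
  x = 2: rhs = 13, matching y values: 8, 9 (2 points).
  x = 3: rhs = 16, matching y values: 4, 13 (2 points).
  x = 4: rhs = 3, matching y values: none (0 points).
  x = 5: rhs = 14, matching y values: none (0 points).
  x = 6: rhs = 4, matching y values: 2, 15 (2 points).
  x = 7: rhs = 13, matching y values: 8, 9 (2 points).
  x = 8: rhs = 13, matching y values: 8, 9 (2 points).
  x = 9: rhs = 10, matching y values: none (0 points).
  x = 10: rhs = 10, matching y values: none (0 points).
  x = 11: rhs = 2, matching y values: 6, 11 (2 points).
  x = 12: rhs = 9, matching y values: 3, 14 (2 points).
  x = 13: rhs = 3, matching y values: none (0 points).
  x = 14: rhs = 7, matching y values: none (0 points).
  x = 15: rhs = 10, matching y values: none (0 points).
  x = 16: rhs = 1, matching y values: 1, 16 (2 points).
Total affine count: 16.
Full point count |E(F_17)| = 16 + 1 = 17.
Hasse bound: |17 − (17+1)| = |-1| = 1 ≤ 2√17 ≈ 8.2462 ✓.


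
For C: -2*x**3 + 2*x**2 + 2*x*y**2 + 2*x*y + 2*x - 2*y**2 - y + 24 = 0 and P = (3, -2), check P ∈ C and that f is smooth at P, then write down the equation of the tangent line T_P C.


Tangent line at P: -36*x - 11*y + 86 = 0.

Step 1: f(3, -2) = 0, so P lies on C.
Step 2: partial derivatives
  f_x(x, y) = -6*x**2 + 4*x + 2*y**2 + 2*y + 2, f_y(x, y) = 4*x*y + 2*x - 4*y - 1.
  f_x(P) = -36, f_y(P) = -11 (gradient nonzero, so P is smooth).
Step 3: tangent line at P: -36·(x − 3) + -11·(y − -2) = 0.
Expanding: -36*x - 11*y + 86 = 0.


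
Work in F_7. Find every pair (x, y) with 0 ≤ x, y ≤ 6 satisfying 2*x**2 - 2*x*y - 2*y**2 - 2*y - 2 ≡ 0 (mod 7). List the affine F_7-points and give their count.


Affine F_7-points: {(0, 2), (0, 4), (1, 0), (1, 5), (2, 2), (4, 4), (4, 5), (6, 0)}; count = 8.

For each of the 49 pairs (x, y) ∈ F_7², evaluate f(x, y) mod 7. Record the zeros.
  x = 0: [0↦5, 1↦1, 2↦0, 3↦2, 4↦0, 5↦1, 6↦5]  zeros at y ∈ {2, 4}
  x = 1: [0↦0, 1↦1, 2↦5, 3↦5, 4↦1, 5↦0, 6↦2]  zeros at y ∈ {0, 5}
  x = 2: [0↦6, 1↦5, 2↦0, 3↦5, 4↦6, 5↦3, 6↦3]  zeros at y ∈ {2}
  x = 3: [0↦2, 1↦6, 2↦6, 3↦2, 4↦1, 5↦3, 6↦1]  zeros at y ∈ ∅
  x = 4: [0↦2, 1↦4, 2↦2, 3↦3, 4↦0, 5↦0, 6↦3]  zeros at y ∈ {4, 5}
  x = 5: [0↦6, 1↦6, 2↦2, 3↦1, 4↦3, 5↦1, 6↦2]  zeros at y ∈ ∅
  x = 6: [0↦0, 1↦5, 2↦6, 3↦3, 4↦3, 5↦6, 6↦5]  zeros at y ∈ {0}
Collecting zeros: affine points = {(0, 2), (0, 4), (1, 0), (1, 5), (2, 2), (4, 4), (4, 5), (6, 0)}.
Total count |C(F_7)_aff| = 8.


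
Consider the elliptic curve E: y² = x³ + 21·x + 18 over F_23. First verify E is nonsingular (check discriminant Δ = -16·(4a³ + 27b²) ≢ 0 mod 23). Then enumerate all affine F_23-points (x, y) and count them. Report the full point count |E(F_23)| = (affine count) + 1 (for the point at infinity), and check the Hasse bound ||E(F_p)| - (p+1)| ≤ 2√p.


Affine points = {(0, 8), (0, 15), (3, 4), (3, 19), (5, 8), (5, 15), (7, 5), (7, 18), (8, 10), (8, 13), (9, 4), (9, 19), (10, 3), (10, 20), (11, 4), (11, 19), (13, 2), (13, 21), (18, 8), (18, 15), (19, 10), (19, 13)}; affine count = 22; |E(F_23)| = 23.

Discriminant check: Δ ∝ 4a³ + 27b² = 4·21³ + 27·18² = 4·9261 + 27·324 ≡ 22 (mod 23). Nonzero ⇒ E is nonsingular.
For each x ∈ F_23, compute rhs = x³ + 21·x + 18 mod 23, then count y ∈ F_23 with y² ≡ rhs.
  x = 0: rhs = 18, matching y values: 8, 15 (2 points).
  x = 1: rhs = 17, matching y values: none (0 points).
  x = 2: rhs = 22, matching y values: none (0 points).
  x = 3: rhs = 16, matching y values: 4, 19 (2 points).
  x = 4: rhs = 5, matching y values: none (0 points).
  x = 5: rhs = 18, matching y values: 8, 15 (2 points).
  x = 6: rhs = 15, matching y values: none (0 points).
  x = 7: rhs = 2, matching y values: 5, 18 (2 points).
  x = 8: rhs = 8, matching y values: 10, 13 (2 points).
  x = 9: rhs = 16, matching y values: 4, 19 (2 points).
  x = 10: rhs = 9, matching y values: 3, 20 (2 points).
  x = 11: rhs = 16, matching y values: 4, 19 (2 points).
  x = 12: rhs = 20, matching y values: none (0 points).
  x = 13: rhs = 4, matching y values: 2, 21 (2 points).
  x = 14: rhs = 20, matching y values: none (0 points).
  x = 15: rhs = 5, matching y values: none (0 points).
  x = 16: rhs = 11, matching y values: none (0 points).
  x = 17: rhs = 21, matching y values: none (0 points).
  x = 18: rhs = 18, matching y values: 8, 15 (2 points).
  x = 19: rhs = 8, matching y values: 10, 13 (2 points).
  x = 20: rhs = 20, matching y values: none (0 points).
  x = 21: rhs = 14, matching y values: none (0 points).
  x = 22: rhs = 19, matching y values: none (0 points).
Total affine count: 22.
Full point count |E(F_23)| = 22 + 1 = 23.
Hasse bound: |23 − (23+1)| = |-1| = 1 ≤ 2√23 ≈ 9.5917 ✓.


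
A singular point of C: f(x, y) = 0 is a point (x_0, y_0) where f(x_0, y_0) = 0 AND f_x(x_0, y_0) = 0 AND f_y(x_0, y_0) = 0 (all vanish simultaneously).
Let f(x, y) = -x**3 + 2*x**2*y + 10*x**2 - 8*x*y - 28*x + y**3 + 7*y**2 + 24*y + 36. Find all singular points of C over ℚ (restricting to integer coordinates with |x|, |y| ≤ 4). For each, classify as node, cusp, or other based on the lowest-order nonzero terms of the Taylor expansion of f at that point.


Singular points: {(2, -2)}; classification: cusp.

Compute partial derivatives:
  f_x = -3*x**2 + 4*x*y + 20*x - 8*y - 28.
  f_y = 2*x**2 - 8*x + 3*y**2 + 14*y + 24.
Scan x_0 ∈ {−4, ..., 4}. For each x_0, f_y(x_0, y) is a polynomial in y; find its integer roots y ∈ {−4, ..., 4}, then test f_x and f at those candidates.
  x = -4: f_y(-4, y) = 3*y**2 + 14*y + 88; no integer root y with |y| ≤ 4.
  x = -3: f_y(-3, y) = 3*y**2 + 14*y + 66; no integer root y with |y| ≤ 4.
  x = -2: f_y(-2, y) = 3*y**2 + 14*y + 48; no integer root y with |y| ≤ 4.
  x = -1: f_y(-1, y) = 3*y**2 + 14*y + 34; no integer root y with |y| ≤ 4.
  x = 0: f_y(0, y) = 3*y**2 + 14*y + 24; no integer root y with |y| ≤ 4.
  x = 1: f_y(1, y) = 3*y**2 + 14*y + 18; no integer root y with |y| ≤ 4.
  x = 2: f_y(2, y) = 3*y**2 + 14*y + 16; vanishes at y ∈ {-2}. (2, -2): f_x = 0, f = 0 — SINGULAR.
  x = 3: f_y(3, y) = 3*y**2 + 14*y + 18; no integer root y with |y| ≤ 4.
  x = 4: f_y(4, y) = 3*y**2 + 14*y + 24; no integer root y with |y| ≤ 4.
Only singular point on the grid: (2, -2).
Classify: substitute x = 2 + u, y = -2 + v and expand: f = -u**3 + 2*u**2*v + v**3 + v**2.
No constant or linear terms (consistent with a singular point). Quadratic part: v**2. Cubic part: -u**3 + 2*u**2*v + v**3.
The quadratic part v**2 is a perfect square, so there is a single (double) tangent line v = 0, i.e. y = -2. Restricting the cubic part to that line (v = 0) leaves -u**3 ≠ 0, so f is not divisible by v and the branch is v² ≈ u**3 to lowest order — this is a cusp.
Classification: cusp.


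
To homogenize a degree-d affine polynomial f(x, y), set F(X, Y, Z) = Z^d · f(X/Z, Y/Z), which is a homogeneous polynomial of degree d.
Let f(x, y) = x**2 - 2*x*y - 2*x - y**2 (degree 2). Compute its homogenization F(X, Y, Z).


F(X, Y, Z) = X**2 - 2*X*Y - 2*X*Z - Y**2

deg(f) = 2.
Substitute x = X/Z, y = Y/Z into f, then multiply by Z^2.
  monomial 1·x^2·y^0 ↦ 1·X^2·Y^0·Z^0.
  monomial -2·x^1·y^1 ↦ -2·X^1·Y^1·Z^0.
  monomial -2·x^1·y^0 ↦ -2·X^1·Y^0·Z^1.
  monomial -1·x^0·y^2 ↦ -1·X^0·Y^2·Z^0.
Collecting: F(X, Y, Z) = X**2 - 2*X*Y - 2*X*Z - Y**2.


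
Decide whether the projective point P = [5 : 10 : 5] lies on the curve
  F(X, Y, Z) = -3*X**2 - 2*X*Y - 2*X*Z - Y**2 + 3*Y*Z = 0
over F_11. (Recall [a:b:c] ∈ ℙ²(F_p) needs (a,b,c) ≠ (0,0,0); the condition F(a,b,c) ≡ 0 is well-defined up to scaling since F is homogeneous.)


F(5,10,5) ≡ 1 (mod 11); P is NOT on the curve.

Evaluate F(5, 10, 5) term-by-term (mod 11).
  -3*X**2 ↦ -3·25·1·1 = -75
  -2*X*Y ↦ -2·5·10·1 = -100
  -2*X*Z ↦ -2·5·1·5 = -50
  -Y**2 ↦ -1·1·100·1 = -100
  3*Y*Z ↦ 3·1·10·5 = 150
Sum: F(5, 10, 5) = (-75) + (-100) + (-50) + (-100) + (150) = -175.
Reducing mod 11: -175 ≡ 1 (mod 11).
Since F(a, b, c) ≡ 1 ≠ 0 (mod 11), P does NOT lie on the curve.


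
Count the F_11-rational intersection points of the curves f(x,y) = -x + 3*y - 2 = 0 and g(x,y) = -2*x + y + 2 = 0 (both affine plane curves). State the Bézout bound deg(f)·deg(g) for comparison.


Common zeros: {(6, 10)}; count = 1; Bézout bound = 1.

deg(f) = 1, deg(g) = 1, so Bézout bound = 1.
Scan x ∈ F_11. For each x, list the y ∈ F_11 with f(x, y) ≡ 0 and those with g(x, y) ≡ 0 (mod 11); the common zeros in that column are the intersection.
  x = 0: f ≡ 0 at y ∈ {8}; g ≡ 0 at y ∈ {9}; common: ∅.
  x = 1: f ≡ 0 at y ∈ {1}; g ≡ 0 at y ∈ {0}; common: ∅.
  x = 2: f ≡ 0 at y ∈ {5}; g ≡ 0 at y ∈ {2}; common: ∅.
  x = 3: f ≡ 0 at y ∈ {9}; g ≡ 0 at y ∈ {4}; common: ∅.
  x = 4: f ≡ 0 at y ∈ {2}; g ≡ 0 at y ∈ {6}; common: ∅.
  x = 5: f ≡ 0 at y ∈ {6}; g ≡ 0 at y ∈ {8}; common: ∅.
  x = 6: f ≡ 0 at y ∈ {10}; g ≡ 0 at y ∈ {10}; common: {10}.
  x = 7: f ≡ 0 at y ∈ {3}; g ≡ 0 at y ∈ {1}; common: ∅.
  x = 8: f ≡ 0 at y ∈ {7}; g ≡ 0 at y ∈ {3}; common: ∅.
  x = 9: f ≡ 0 at y ∈ {0}; g ≡ 0 at y ∈ {5}; common: ∅.
  x = 10: f ≡ 0 at y ∈ {4}; g ≡ 0 at y ∈ {7}; common: ∅.
Collecting: common zeros = {(6, 10)}, so the count is 1.
Comparison with the Bézout bound: 1 ≤ 1 = deg(f)·deg(g), as expected for curves with no common component (the bound is attained).


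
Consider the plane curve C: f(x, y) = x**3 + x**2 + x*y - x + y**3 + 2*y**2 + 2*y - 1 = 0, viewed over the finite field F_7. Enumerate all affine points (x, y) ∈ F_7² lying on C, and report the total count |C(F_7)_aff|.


Affine F_7-points: {(1, 0), (3, 6), (4, 1), (4, 5), (4, 6), (5, 1), (5, 3), (6, 0), (6, 6)}; count = 9.

For each of the 49 pairs (x, y) ∈ F_7², evaluate f(x, y) mod 7. Record the zeros.
  x = 0: [0↦6, 1↦4, 2↦5, 3↦1, 4↦5, 5↦2, 6↦5]  zeros at y ∈ ∅
  x = 1: [0↦0, 1↦6, 2↦1, 3↦5, 4↦3, 5↦1, 6↦5]  zeros at y ∈ {0}
  x = 2: [0↦2, 1↦2, 2↦5, 3↦3, 4↦2, 5↦1, 6↦6]  zeros at y ∈ ∅
  x = 3: [0↦4, 1↦5, 2↦2, 3↦1, 4↦1, 5↦1, 6↦0]  zeros at y ∈ {6}
  x = 4: [0↦5, 1↦0, 2↦5, 3↦5, 4↦6, 5↦0, 6↦0]  zeros at y ∈ {1, 5, 6}
  x = 5: [0↦4, 1↦0, 2↦6, 3↦0, 4↦2, 5↦4, 6↦5]  zeros at y ∈ {1, 3}
  x = 6: [0↦0, 1↦4, 2↦4, 3↦6, 4↦2, 5↦5, 6↦0]  zeros at y ∈ {0, 6}
Collecting zeros: affine points = {(1, 0), (3, 6), (4, 1), (4, 5), (4, 6), (5, 1), (5, 3), (6, 0), (6, 6)}.
Total count |C(F_7)_aff| = 9.


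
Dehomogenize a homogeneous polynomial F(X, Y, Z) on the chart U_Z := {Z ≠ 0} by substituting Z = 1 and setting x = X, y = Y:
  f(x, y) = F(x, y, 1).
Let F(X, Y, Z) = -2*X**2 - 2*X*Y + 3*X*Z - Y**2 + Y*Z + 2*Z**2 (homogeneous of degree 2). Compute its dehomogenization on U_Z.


f(x, y) = -2*x**2 - 2*x*y + 3*x - y**2 + y + 2

On U_Z we set Z = 1. Each monomial c·X^i·Y^j·Z^k in F becomes c·x^i·y^j·1^k = c·x^i·y^j.
Substituting Z = 1: F(X, Y, 1) = -2*x**2 - 2*x*y + 3*x - y**2 + y + 2.
Note: deg(f) ≤ deg(F) = 2; strict inequality happens when F is divisible by Z (lost terms).


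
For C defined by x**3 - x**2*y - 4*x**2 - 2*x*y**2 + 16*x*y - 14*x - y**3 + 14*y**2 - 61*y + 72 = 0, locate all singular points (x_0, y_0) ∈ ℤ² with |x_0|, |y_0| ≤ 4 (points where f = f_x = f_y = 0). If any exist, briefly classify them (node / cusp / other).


Singular points: {(2, 3)}; classification: node.

Compute partial derivatives:
  f_x = 3*x**2 - 2*x*y - 8*x - 2*y**2 + 16*y - 14.
  f_y = -x**2 - 4*x*y + 16*x - 3*y**2 + 28*y - 61.
Scan x_0 ∈ {−4, ..., 4}. For each x_0, f_y(x_0, y) is a polynomial in y; find its integer roots y ∈ {−4, ..., 4}, then test f_x and f at those candidates.
  x = -4: f_y(-4, y) = -3*y**2 + 44*y - 141; no integer root y with |y| ≤ 4.
  x = -3: f_y(-3, y) = -3*y**2 + 40*y - 118; no integer root y with |y| ≤ 4.
  x = -2: f_y(-2, y) = -3*y**2 + 36*y - 97; no integer root y with |y| ≤ 4.
  x = -1: f_y(-1, y) = -3*y**2 + 32*y - 78; no integer root y with |y| ≤ 4.
  x = 0: f_y(0, y) = -3*y**2 + 28*y - 61; no integer root y with |y| ≤ 4.
  x = 1: f_y(1, y) = -3*y**2 + 24*y - 46; no integer root y with |y| ≤ 4.
  x = 2: f_y(2, y) = -3*y**2 + 20*y - 33; vanishes at y ∈ {3}. (2, 3): f_x = 0, f = 0 — SINGULAR.
  x = 3: f_y(3, y) = -3*y**2 + 16*y - 22; no integer root y with |y| ≤ 4.
  x = 4: f_y(4, y) = -3*y**2 + 12*y - 13; no integer root y with |y| ≤ 4.
Only singular point on the grid: (2, 3).
Classify: substitute x = 2 + u, y = 3 + v and expand: f = u**3 - u**2*v - u**2 - 2*u*v**2 - v**3 + v**2.
No constant or linear terms (consistent with a singular point). Quadratic part: -u**2 + v**2. Cubic part: u**3 - u**2*v - 2*u*v**2 - v**3.
The quadratic part v**2 - u**2 = (v − u)(v + u) splits into two distinct linear factors, so there are two distinct tangent lines y − 3 = ±(x − 2) — this is a node (ordinary double point).
Classification: node.


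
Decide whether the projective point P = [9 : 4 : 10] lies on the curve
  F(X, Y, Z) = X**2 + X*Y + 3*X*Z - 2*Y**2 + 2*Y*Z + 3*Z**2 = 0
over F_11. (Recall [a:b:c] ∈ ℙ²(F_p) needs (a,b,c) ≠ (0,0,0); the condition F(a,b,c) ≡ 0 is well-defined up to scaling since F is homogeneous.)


F(9,4,10) ≡ 9 (mod 11); P is NOT on the curve.

Evaluate F(9, 4, 10) term-by-term (mod 11).
  X**2 ↦ 1·81·1·1 = 81
  X*Y ↦ 1·9·4·1 = 36
  3*X*Z ↦ 3·9·1·10 = 270
  -2*Y**2 ↦ -2·1·16·1 = -32
  2*Y*Z ↦ 2·1·4·10 = 80
  3*Z**2 ↦ 3·1·1·100 = 300
Sum: F(9, 4, 10) = (81) + (36) + (270) + (-32) + (80) + (300) = 735.
Reducing mod 11: 735 ≡ 9 (mod 11).
Since F(a, b, c) ≡ 9 ≠ 0 (mod 11), P does NOT lie on the curve.


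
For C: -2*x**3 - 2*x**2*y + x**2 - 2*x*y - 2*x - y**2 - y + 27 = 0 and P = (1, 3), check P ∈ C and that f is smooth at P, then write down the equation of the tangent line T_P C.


Tangent line at P: -24*x - 11*y + 57 = 0.

Step 1: f(1, 3) = 0, so P lies on C.
Step 2: partial derivatives
  f_x(x, y) = -6*x**2 - 4*x*y + 2*x - 2*y - 2, f_y(x, y) = -2*x**2 - 2*x - 2*y - 1.
  f_x(P) = -24, f_y(P) = -11 (gradient nonzero, so P is smooth).
Step 3: tangent line at P: -24·(x − 1) + -11·(y − 3) = 0.
Expanding: -24*x - 11*y + 57 = 0.


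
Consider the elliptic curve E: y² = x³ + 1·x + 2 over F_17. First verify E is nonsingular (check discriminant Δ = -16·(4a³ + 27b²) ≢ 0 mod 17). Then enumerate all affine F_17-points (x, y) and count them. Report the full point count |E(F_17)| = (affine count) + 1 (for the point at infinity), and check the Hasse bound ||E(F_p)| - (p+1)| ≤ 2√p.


Affine points = {(0, 6), (0, 11), (1, 2), (1, 15), (3, 7), (3, 10), (4, 6), (4, 11), (5, 8), (5, 9), (9, 3), (9, 14), (10, 3), (10, 14), (11, 1), (11, 16), (12, 5), (12, 12), (13, 6), (13, 11), (15, 3), (15, 14), (16, 0)}; affine count = 23; |E(F_17)| = 24.

Discriminant check: Δ ∝ 4a³ + 27b² = 4·1³ + 27·2² = 4·1 + 27·4 ≡ 10 (mod 17). Nonzero ⇒ E is nonsingular.
For each x ∈ F_17, compute rhs = x³ + 1·x + 2 mod 17, then count y ∈ F_17 with y² ≡ rhs.
  x = 0: rhs = 2, matching y values: 6, 11 (2 points).
  x = 1: rhs = 4, matching y values: 2, 15 (2 points).
  x = 2: rhs = 12, matching y values: none (0 points).
  x = 3: rhs = 15, matching y values: 7, 10 (2 points).
  x = 4: rhs = 2, matching y values: 6, 11 (2 points).
  x = 5: rhs = 13, matching y values: 8, 9 (2 points).
  x = 6: rhs = 3, matching y values: none (0 points).
  x = 7: rhs = 12, matching y values: none (0 points).
  x = 8: rhs = 12, matching y values: none (0 points).
  x = 9: rhs = 9, matching y values: 3, 14 (2 points).
  x = 10: rhs = 9, matching y values: 3, 14 (2 points).
  x = 11: rhs = 1, matching y values: 1, 16 (2 points).
  x = 12: rhs = 8, matching y values: 5, 12 (2 points).
  x = 13: rhs = 2, matching y values: 6, 11 (2 points).
  x = 14: rhs = 6, matching y values: none (0 points).
  x = 15: rhs = 9, matching y values: 3, 14 (2 points).
  x = 16: rhs = 0, matching y values: 0 (1 points).
Total affine count: 23.
Full point count |E(F_17)| = 23 + 1 = 24.
Hasse bound: |24 − (17+1)| = |6| = 6 ≤ 2√17 ≈ 8.2462 ✓.


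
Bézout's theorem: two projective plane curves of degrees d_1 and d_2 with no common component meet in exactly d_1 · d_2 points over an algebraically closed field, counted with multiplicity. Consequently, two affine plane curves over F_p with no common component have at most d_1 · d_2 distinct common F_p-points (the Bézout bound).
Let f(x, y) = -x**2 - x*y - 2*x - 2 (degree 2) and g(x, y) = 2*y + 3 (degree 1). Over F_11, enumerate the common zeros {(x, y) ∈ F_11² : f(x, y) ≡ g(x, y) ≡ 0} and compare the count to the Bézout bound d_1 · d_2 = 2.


Common zeros: ∅; count = 0; Bézout bound = 2.

deg(f) = 2, deg(g) = 1, so Bézout bound = 2.
Scan x ∈ F_11. For each x, list the y ∈ F_11 with f(x, y) ≡ 0 and those with g(x, y) ≡ 0 (mod 11); the common zeros in that column are the intersection.
  x = 0: f ≡ 0 at y ∈ ∅; g ≡ 0 at y ∈ {4}; common: ∅.
  x = 1: f ≡ 0 at y ∈ {6}; g ≡ 0 at y ∈ {4}; common: ∅.
  x = 2: f ≡ 0 at y ∈ {6}; g ≡ 0 at y ∈ {4}; common: ∅.
  x = 3: f ≡ 0 at y ∈ {9}; g ≡ 0 at y ∈ {4}; common: ∅.
  x = 4: f ≡ 0 at y ∈ {10}; g ≡ 0 at y ∈ {4}; common: ∅.
  x = 5: f ≡ 0 at y ∈ {8}; g ≡ 0 at y ∈ {4}; common: ∅.
  x = 6: f ≡ 0 at y ∈ {10}; g ≡ 0 at y ∈ {4}; common: ∅.
  x = 7: f ≡ 0 at y ∈ {8}; g ≡ 0 at y ∈ {4}; common: ∅.
  x = 8: f ≡ 0 at y ∈ {9}; g ≡ 0 at y ∈ {4}; common: ∅.
  x = 9: f ≡ 0 at y ∈ {1}; g ≡ 0 at y ∈ {4}; common: ∅.
  x = 10: f ≡ 0 at y ∈ {1}; g ≡ 0 at y ∈ {4}; common: ∅.
Collecting: common zeros = ∅, so the count is 0.
Comparison with the Bézout bound: 0 ≤ 2 = deg(f)·deg(g), as expected for curves with no common component (the affine F_11-count falls short of the bound because intersections may lie at infinity, over extension fields, or carry multiplicity).


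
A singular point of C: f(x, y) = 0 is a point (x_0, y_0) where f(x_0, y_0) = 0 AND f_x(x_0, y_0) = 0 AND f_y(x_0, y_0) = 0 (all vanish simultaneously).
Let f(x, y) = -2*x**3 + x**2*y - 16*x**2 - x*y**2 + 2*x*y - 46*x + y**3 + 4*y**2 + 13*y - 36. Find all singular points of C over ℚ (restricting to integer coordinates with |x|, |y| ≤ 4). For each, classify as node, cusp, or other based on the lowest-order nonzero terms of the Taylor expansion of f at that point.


Singular points: {(-3, -2)}; classification: cusp.

Compute partial derivatives:
  f_x = -6*x**2 + 2*x*y - 32*x - y**2 + 2*y - 46.
  f_y = x**2 - 2*x*y + 2*x + 3*y**2 + 8*y + 13.
Scan x_0 ∈ {−4, ..., 4}. For each x_0, f_y(x_0, y) is a polynomial in y; find its integer roots y ∈ {−4, ..., 4}, then test f_x and f at those candidates.
  x = -4: f_y(-4, y) = 3*y**2 + 16*y + 21; vanishes at y ∈ {-3}. (-4, -3): f_x = -5 ≠ 0.
  x = -3: f_y(-3, y) = 3*y**2 + 14*y + 16; vanishes at y ∈ {-2}. (-3, -2): f_x = 0, f = 0 — SINGULAR.
  x = -2: f_y(-2, y) = 3*y**2 + 12*y + 13; no integer root y with |y| ≤ 4.
  x = -1: f_y(-1, y) = 3*y**2 + 10*y + 12; no integer root y with |y| ≤ 4.
  x = 0: f_y(0, y) = 3*y**2 + 8*y + 13; no integer root y with |y| ≤ 4.
  x = 1: f_y(1, y) = 3*y**2 + 6*y + 16; no integer root y with |y| ≤ 4.
  x = 2: f_y(2, y) = 3*y**2 + 4*y + 21; no integer root y with |y| ≤ 4.
  x = 3: f_y(3, y) = 3*y**2 + 2*y + 28; no integer root y with |y| ≤ 4.
  x = 4: f_y(4, y) = 3*y**2 + 37; no integer root y with |y| ≤ 4.
Only singular point on the grid: (-3, -2).
Classify: substitute x = -3 + u, y = -2 + v and expand: f = -2*u**3 + u**2*v - u*v**2 + v**3 + v**2.
No constant or linear terms (consistent with a singular point). Quadratic part: v**2. Cubic part: -2*u**3 + u**2*v - u*v**2 + v**3.
The quadratic part v**2 is a perfect square, so there is a single (double) tangent line v = 0, i.e. y = -2. Restricting the cubic part to that line (v = 0) leaves -2*u**3 ≠ 0, so f is not divisible by v and the branch is v² ≈ 2*u**3 to lowest order — this is a cusp.
Classification: cusp.


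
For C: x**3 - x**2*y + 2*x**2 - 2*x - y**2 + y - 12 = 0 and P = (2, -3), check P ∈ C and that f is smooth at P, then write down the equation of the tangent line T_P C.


Tangent line at P: 30*x + 3*y - 51 = 0.

Step 1: f(2, -3) = 0, so P lies on C.
Step 2: partial derivatives
  f_x(x, y) = 3*x**2 - 2*x*y + 4*x - 2, f_y(x, y) = -x**2 - 2*y + 1.
  f_x(P) = 30, f_y(P) = 3 (gradient nonzero, so P is smooth).
Step 3: tangent line at P: 30·(x − 2) + 3·(y − -3) = 0.
Expanding: 30*x + 3*y - 51 = 0.


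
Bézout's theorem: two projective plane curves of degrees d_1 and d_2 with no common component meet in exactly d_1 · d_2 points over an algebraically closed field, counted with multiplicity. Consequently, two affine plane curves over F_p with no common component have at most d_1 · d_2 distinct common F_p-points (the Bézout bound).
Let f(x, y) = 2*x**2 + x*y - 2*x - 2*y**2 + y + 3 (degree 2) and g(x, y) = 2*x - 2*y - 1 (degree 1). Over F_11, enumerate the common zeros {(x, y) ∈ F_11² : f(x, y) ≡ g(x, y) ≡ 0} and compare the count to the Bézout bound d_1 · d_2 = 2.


Common zeros: ∅; count = 0; Bézout bound = 2.

deg(f) = 2, deg(g) = 1, so Bézout bound = 2.
Scan x ∈ F_11. For each x, list the y ∈ F_11 with f(x, y) ≡ 0 and those with g(x, y) ≡ 0 (mod 11); the common zeros in that column are the intersection.
  x = 0: f ≡ 0 at y ∈ {7, 10}; g ≡ 0 at y ∈ {5}; common: ∅.
  x = 1: f ≡ 0 at y ∈ ∅; g ≡ 0 at y ∈ {6}; common: ∅.
  x = 2: f ≡ 0 at y ∈ ∅; g ≡ 0 at y ∈ {7}; common: ∅.
  x = 3: f ≡ 0 at y ∈ {6, 7}; g ≡ 0 at y ∈ {8}; common: ∅.
  x = 4: f ≡ 0 at y ∈ ∅; g ≡ 0 at y ∈ {9}; common: ∅.
  x = 5: f ≡ 0 at y ∈ ∅; g ≡ 0 at y ∈ {10}; common: ∅.
  x = 6: f ≡ 0 at y ∈ {3, 6}; g ≡ 0 at y ∈ {0}; common: ∅.
  x = 7: f ≡ 0 at y ∈ {5, 10}; g ≡ 0 at y ∈ {1}; common: ∅.
  x = 8: f ≡ 0 at y ∈ {5}; g ≡ 0 at y ∈ {2}; common: ∅.
  x = 9: f ≡ 0 at y ∈ {8}; g ≡ 0 at y ∈ {3}; common: ∅.
  x = 10: f ≡ 0 at y ∈ {3, 8}; g ≡ 0 at y ∈ {4}; common: ∅.
Collecting: common zeros = ∅, so the count is 0.
Comparison with the Bézout bound: 0 ≤ 2 = deg(f)·deg(g), as expected for curves with no common component (the affine F_11-count falls short of the bound because intersections may lie at infinity, over extension fields, or carry multiplicity).


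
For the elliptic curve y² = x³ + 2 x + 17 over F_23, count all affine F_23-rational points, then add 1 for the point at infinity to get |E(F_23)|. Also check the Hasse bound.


Affine points = {(2, 11), (2, 12), (3, 2), (3, 21), (7, 11), (7, 12), (8, 4), (8, 19), (10, 5), (10, 18), (11, 6), (11, 17), (13, 3), (13, 20), (14, 11), (14, 12), (15, 8), (15, 15)}; affine count = 18; |E(F_23)| = 19.

Discriminant check: Δ ∝ 4a³ + 27b² = 4·2³ + 27·17² = 4·8 + 27·289 ≡ 15 (mod 23). Nonzero ⇒ E is nonsingular.
For each x ∈ F_23, compute rhs = x³ + 2·x + 17 mod 23, then count y ∈ F_23 with y² ≡ rhs.
  x = 0: rhs = 17, matching y values: none (0 points).
  x = 1: rhs = 20, matching y values: none (0 points).
  x = 2: rhs = 6, matching y values: 11, 12 (2 points).
  x = 3: rhs = 4, matching y values: 2, 21 (2 points).
  x = 4: rhs = 20, matching y values: none (0 points).
  x = 5: rhs = 14, matching y values: none (0 points).
  x = 6: rhs = 15, matching y values: none (0 points).
  x = 7: rhs = 6, matching y values: 11, 12 (2 points).
  x = 8: rhs = 16, matching y values: 4, 19 (2 points).
  x = 9: rhs = 5, matching y values: none (0 points).
  x = 10: rhs = 2, matching y values: 5, 18 (2 points).
  x = 11: rhs = 13, matching y values: 6, 17 (2 points).
  x = 12: rhs = 21, matching y values: none (0 points).
  x = 13: rhs = 9, matching y values: 3, 20 (2 points).
  x = 14: rhs = 6, matching y values: 11, 12 (2 points).
  x = 15: rhs = 18, matching y values: 8, 15 (2 points).
  x = 16: rhs = 5, matching y values: none (0 points).
  x = 17: rhs = 19, matching y values: none (0 points).
  x = 18: rhs = 20, matching y values: none (0 points).
  x = 19: rhs = 14, matching y values: none (0 points).
  x = 20: rhs = 7, matching y values: none (0 points).
  x = 21: rhs = 5, matching y values: none (0 points).
  x = 22: rhs = 14, matching y values: none (0 points).
Total affine count: 18.
Full point count |E(F_23)| = 18 + 1 = 19.
Hasse bound: |19 − (23+1)| = |-5| = 5 ≤ 2√23 ≈ 9.5917 ✓.


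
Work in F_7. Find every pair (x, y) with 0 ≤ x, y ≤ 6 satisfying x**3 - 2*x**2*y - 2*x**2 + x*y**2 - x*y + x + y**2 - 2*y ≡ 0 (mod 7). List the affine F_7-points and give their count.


Affine F_7-points: {(0, 0), (0, 2), (1, 0), (1, 6), (2, 1), (2, 3), (3, 1), (3, 3), (6, 1)}; count = 9.

For each of the 49 pairs (x, y) ∈ F_7², evaluate f(x, y) mod 7. Record the zeros.
  x = 0: [0↦0, 1↦6, 2↦0, 3↦3, 4↦1, 5↦1, 6↦3]  zeros at y ∈ {0, 2}
  x = 1: [0↦0, 1↦4, 2↦5, 3↦3, 4↦5, 5↦4, 6↦0]  zeros at y ∈ {0, 6}
  x = 2: [0↦2, 1↦0, 2↦4, 3↦0, 4↦2, 5↦3, 6↦3]  zeros at y ∈ {1, 3}
  x = 3: [0↦5, 1↦0, 2↦3, 3↦0, 4↦5, 5↦4, 6↦4]  zeros at y ∈ {1, 3}
  x = 4: [0↦1, 1↦3, 2↦1, 3↦2, 4↦6, 5↦6, 6↦2]  zeros at y ∈ ∅
  x = 5: [0↦3, 1↦1, 2↦4, 3↦5, 4↦4, 5↦1, 6↦3]  zeros at y ∈ ∅
  x = 6: [0↦3, 1↦0, 2↦4, 3↦1, 4↦5, 5↦2, 6↦6]  zeros at y ∈ {1}
Collecting zeros: affine points = {(0, 0), (0, 2), (1, 0), (1, 6), (2, 1), (2, 3), (3, 1), (3, 3), (6, 1)}.
Total count |C(F_7)_aff| = 9.


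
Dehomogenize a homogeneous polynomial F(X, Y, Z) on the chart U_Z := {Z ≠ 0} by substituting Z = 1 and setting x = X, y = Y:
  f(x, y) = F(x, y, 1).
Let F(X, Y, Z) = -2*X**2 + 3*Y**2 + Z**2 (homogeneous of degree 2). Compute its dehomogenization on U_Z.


f(x, y) = -2*x**2 + 3*y**2 + 1

On U_Z we set Z = 1. Each monomial c·X^i·Y^j·Z^k in F becomes c·x^i·y^j·1^k = c·x^i·y^j.
Substituting Z = 1: F(X, Y, 1) = -2*x**2 + 3*y**2 + 1.
Note: deg(f) ≤ deg(F) = 2; strict inequality happens when F is divisible by Z (lost terms).


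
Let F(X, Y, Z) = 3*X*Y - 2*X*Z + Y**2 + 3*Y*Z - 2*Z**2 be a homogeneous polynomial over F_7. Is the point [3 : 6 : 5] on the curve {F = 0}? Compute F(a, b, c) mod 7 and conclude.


F(3,6,5) ≡ 2 (mod 7); P is NOT on the curve.

Evaluate F(3, 6, 5) term-by-term (mod 7).
  3*X*Y ↦ 3·3·6·1 = 54
  -2*X*Z ↦ -2·3·1·5 = -30
  Y**2 ↦ 1·1·36·1 = 36
  3*Y*Z ↦ 3·1·6·5 = 90
  -2*Z**2 ↦ -2·1·1·25 = -50
Sum: F(3, 6, 5) = (54) + (-30) + (36) + (90) + (-50) = 100.
Reducing mod 7: 100 ≡ 2 (mod 7).
Since F(a, b, c) ≡ 2 ≠ 0 (mod 7), P does NOT lie on the curve.


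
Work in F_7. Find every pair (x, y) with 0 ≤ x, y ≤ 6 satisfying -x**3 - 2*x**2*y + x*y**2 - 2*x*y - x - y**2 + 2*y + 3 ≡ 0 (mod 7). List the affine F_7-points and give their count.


Affine F_7-points: {(0, 3), (0, 6), (1, 4), (2, 0), (2, 3), (3, 2), (6, 3), (6, 5)}; count = 8.

For each of the 49 pairs (x, y) ∈ F_7², evaluate f(x, y) mod 7. Record the zeros.
  x = 0: [0↦3, 1↦4, 2↦3, 3↦0, 4↦2, 5↦2, 6↦0]  zeros at y ∈ {3, 6}
  x = 1: [0↦1, 1↦6, 2↦4, 3↦2, 4↦0, 5↦5, 6↦3]  zeros at y ∈ {4}
  x = 2: [0↦0, 1↦5, 2↦5, 3↦0, 4↦4, 5↦3, 6↦4]  zeros at y ∈ {0, 3}
  x = 3: [0↦1, 1↦2, 2↦0, 3↦2, 4↦1, 5↦4, 6↦4]  zeros at y ∈ {2}
  x = 4: [0↦5, 1↦5, 2↦4, 3↦2, 4↦6, 5↦2, 6↦4]  zeros at y ∈ ∅
  x = 5: [0↦6, 1↦1, 2↦4, 3↦1, 4↦6, 5↦5, 6↦5]  zeros at y ∈ ∅
  x = 6: [0↦5, 1↦5, 2↦1, 3↦0, 4↦2, 5↦0, 6↦1]  zeros at y ∈ {3, 5}
Collecting zeros: affine points = {(0, 3), (0, 6), (1, 4), (2, 0), (2, 3), (3, 2), (6, 3), (6, 5)}.
Total count |C(F_7)_aff| = 8.


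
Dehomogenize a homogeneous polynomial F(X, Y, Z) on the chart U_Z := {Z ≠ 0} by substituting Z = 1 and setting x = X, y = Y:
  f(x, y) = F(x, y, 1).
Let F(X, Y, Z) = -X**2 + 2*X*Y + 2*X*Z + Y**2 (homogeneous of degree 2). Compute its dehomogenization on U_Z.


f(x, y) = -x**2 + 2*x*y + 2*x + y**2

On U_Z we set Z = 1. Each monomial c·X^i·Y^j·Z^k in F becomes c·x^i·y^j·1^k = c·x^i·y^j.
Substituting Z = 1: F(X, Y, 1) = -x**2 + 2*x*y + 2*x + y**2.
Note: deg(f) ≤ deg(F) = 2; strict inequality happens when F is divisible by Z (lost terms).


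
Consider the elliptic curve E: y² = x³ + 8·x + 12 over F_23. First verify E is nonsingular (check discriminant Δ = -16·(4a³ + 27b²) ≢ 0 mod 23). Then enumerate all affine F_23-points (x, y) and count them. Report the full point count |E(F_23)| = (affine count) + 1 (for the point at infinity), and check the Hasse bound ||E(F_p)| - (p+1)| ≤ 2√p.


Affine points = {(0, 9), (0, 14), (2, 6), (2, 17), (4, 4), (4, 19), (5, 4), (5, 19), (6, 0), (8, 6), (8, 17), (9, 10), (9, 13), (13, 6), (13, 17), (14, 4), (14, 19), (16, 2), (16, 21), (17, 1), (17, 22), (18, 10), (18, 13), (19, 10), (19, 13), (22, 7), (22, 16)}; affine count = 27; |E(F_23)| = 28.

Discriminant check: Δ ∝ 4a³ + 27b² = 4·8³ + 27·12² = 4·512 + 27·144 ≡ 2 (mod 23). Nonzero ⇒ E is nonsingular.
For each x ∈ F_23, compute rhs = x³ + 8·x + 12 mod 23, then count y ∈ F_23 with y² ≡ rhs.
  x = 0: rhs = 12, matching y values: 9, 14 (2 points).
  x = 1: rhs = 21, matching y values: none (0 points).
  x = 2: rhs = 13, matching y values: 6, 17 (2 points).
  x = 3: rhs = 17, matching y values: none (0 points).
  x = 4: rhs = 16, matching y values: 4, 19 (2 points).
  x = 5: rhs = 16, matching y values: 4, 19 (2 points).
  x = 6: rhs = 0, matching y values: 0 (1 points).
  x = 7: rhs = 20, matching y values: none (0 points).
  x = 8: rhs = 13, matching y values: 6, 17 (2 points).
  x = 9: rhs = 8, matching y values: 10, 13 (2 points).
  x = 10: rhs = 11, matching y values: none (0 points).
  x = 11: rhs = 5, matching y values: none (0 points).
  x = 12: rhs = 19, matching y values: none (0 points).
  x = 13: rhs = 13, matching y values: 6, 17 (2 points).
  x = 14: rhs = 16, matching y values: 4, 19 (2 points).
  x = 15: rhs = 11, matching y values: none (0 points).
  x = 16: rhs = 4, matching y values: 2, 21 (2 points).
  x = 17: rhs = 1, matching y values: 1, 22 (2 points).
  x = 18: rhs = 8, matching y values: 10, 13 (2 points).
  x = 19: rhs = 8, matching y values: 10, 13 (2 points).
  x = 20: rhs = 7, matching y values: none (0 points).
  x = 21: rhs = 11, matching y values: none (0 points).
  x = 22: rhs = 3, matching y values: 7, 16 (2 points).
Total affine count: 27.
Full point count |E(F_23)| = 27 + 1 = 28.
Hasse bound: |28 − (23+1)| = |4| = 4 ≤ 2√23 ≈ 9.5917 ✓.


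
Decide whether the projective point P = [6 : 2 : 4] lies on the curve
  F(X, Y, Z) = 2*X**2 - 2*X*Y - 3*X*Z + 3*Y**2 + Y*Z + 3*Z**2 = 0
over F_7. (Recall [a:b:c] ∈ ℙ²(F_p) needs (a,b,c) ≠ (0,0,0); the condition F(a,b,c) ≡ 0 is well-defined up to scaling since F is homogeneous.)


F(6,2,4) ≡ 2 (mod 7); P is NOT on the curve.

Evaluate F(6, 2, 4) term-by-term (mod 7).
  2*X**2 ↦ 2·36·1·1 = 72
  -2*X*Y ↦ -2·6·2·1 = -24
  -3*X*Z ↦ -3·6·1·4 = -72
  3*Y**2 ↦ 3·1·4·1 = 12
  Y*Z ↦ 1·1·2·4 = 8
  3*Z**2 ↦ 3·1·1·16 = 48
Sum: F(6, 2, 4) = (72) + (-24) + (-72) + (12) + (8) + (48) = 44.
Reducing mod 7: 44 ≡ 2 (mod 7).
Since F(a, b, c) ≡ 2 ≠ 0 (mod 7), P does NOT lie on the curve.


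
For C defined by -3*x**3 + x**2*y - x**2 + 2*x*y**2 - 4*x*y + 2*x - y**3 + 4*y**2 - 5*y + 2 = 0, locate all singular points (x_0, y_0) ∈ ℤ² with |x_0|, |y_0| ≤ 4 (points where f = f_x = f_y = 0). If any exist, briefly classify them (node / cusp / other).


Singular points: {(0, 1)}; classification: cusp.

Compute partial derivatives:
  f_x = -9*x**2 + 2*x*y - 2*x + 2*y**2 - 4*y + 2.
  f_y = x**2 + 4*x*y - 4*x - 3*y**2 + 8*y - 5.
Scan x_0 ∈ {−4, ..., 4}. For each x_0, f_y(x_0, y) is a polynomial in y; find its integer roots y ∈ {−4, ..., 4}, then test f_x and f at those candidates.
  x = -4: f_y(-4, y) = -3*y**2 - 8*y + 27; no integer root y with |y| ≤ 4.
  x = -3: f_y(-3, y) = -3*y**2 - 4*y + 16; no integer root y with |y| ≤ 4.
  x = -2: f_y(-2, y) = 7 - 3*y**2; no integer root y with |y| ≤ 4.
  x = -1: f_y(-1, y) = -3*y**2 + 4*y; vanishes at y ∈ {0}. (-1, 0): f_x = -5 ≠ 0.
  x = 0: f_y(0, y) = -3*y**2 + 8*y - 5; vanishes at y ∈ {1}. (0, 1): f_x = 0, f = 0 — SINGULAR.
  x = 1: f_y(1, y) = -3*y**2 + 12*y - 8; no integer root y with |y| ≤ 4.
  x = 2: f_y(2, y) = -3*y**2 + 16*y - 9; no integer root y with |y| ≤ 4.
  x = 3: f_y(3, y) = -3*y**2 + 20*y - 8; no integer root y with |y| ≤ 4.
  x = 4: f_y(4, y) = -3*y**2 + 24*y - 5; no integer root y with |y| ≤ 4.
Only singular point on the grid: (0, 1).
Classify: substitute x = 0 + u, y = 1 + v and expand: f = -3*u**3 + u**2*v + 2*u*v**2 - v**3 + v**2.
No constant or linear terms (consistent with a singular point). Quadratic part: v**2. Cubic part: -3*u**3 + u**2*v + 2*u*v**2 - v**3.
The quadratic part v**2 is a perfect square, so there is a single (double) tangent line v = 0, i.e. y = 1. Restricting the cubic part to that line (v = 0) leaves -3*u**3 ≠ 0, so f is not divisible by v and the branch is v² ≈ 3*u**3 to lowest order — this is a cusp.
Classification: cusp.


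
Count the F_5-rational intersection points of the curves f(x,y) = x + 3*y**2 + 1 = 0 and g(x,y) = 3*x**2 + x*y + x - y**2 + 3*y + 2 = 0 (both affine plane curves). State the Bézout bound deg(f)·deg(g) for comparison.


Common zeros: ∅; count = 0; Bézout bound = 4.

deg(f) = 2, deg(g) = 2, so Bézout bound = 4.
Scan x ∈ F_5. For each x, list the y ∈ F_5 with f(x, y) ≡ 0 and those with g(x, y) ≡ 0 (mod 5); the common zeros in that column are the intersection.
  x = 0: f ≡ 0 at y ∈ ∅; g ≡ 0 at y ∈ ∅; common: ∅.
  x = 1: f ≡ 0 at y ∈ {1, 4}; g ≡ 0 at y ∈ {2}; common: ∅.
  x = 2: f ≡ 0 at y ∈ {2, 3}; g ≡ 0 at y ∈ {1, 4}; common: ∅.
  x = 3: f ≡ 0 at y ∈ ∅; g ≡ 0 at y ∈ {2, 4}; common: ∅.
  x = 4: f ≡ 0 at y ∈ {0}; g ≡ 0 at y ∈ {1}; common: ∅.
Collecting: common zeros = ∅, so the count is 0.
Comparison with the Bézout bound: 0 ≤ 4 = deg(f)·deg(g), as expected for curves with no common component (the affine F_5-count falls short of the bound because intersections may lie at infinity, over extension fields, or carry multiplicity).


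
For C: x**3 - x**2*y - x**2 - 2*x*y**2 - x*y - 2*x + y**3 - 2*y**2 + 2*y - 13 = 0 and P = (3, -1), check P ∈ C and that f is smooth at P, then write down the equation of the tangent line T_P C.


Tangent line at P: 24*x + 9*y - 63 = 0.

Step 1: f(3, -1) = 0, so P lies on C.
Step 2: partial derivatives
  f_x(x, y) = 3*x**2 - 2*x*y - 2*x - 2*y**2 - y - 2, f_y(x, y) = -x**2 - 4*x*y - x + 3*y**2 - 4*y + 2.
  f_x(P) = 24, f_y(P) = 9 (gradient nonzero, so P is smooth).
Step 3: tangent line at P: 24·(x − 3) + 9·(y − -1) = 0.
Expanding: 24*x + 9*y - 63 = 0.


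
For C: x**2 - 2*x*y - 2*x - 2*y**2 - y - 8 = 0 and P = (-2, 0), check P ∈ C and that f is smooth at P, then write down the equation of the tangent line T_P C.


Tangent line at P: -6*x + 3*y - 12 = 0.

Step 1: f(-2, 0) = 0, so P lies on C.
Step 2: partial derivatives
  f_x(x, y) = 2*x - 2*y - 2, f_y(x, y) = -2*x - 4*y - 1.
  f_x(P) = -6, f_y(P) = 3 (gradient nonzero, so P is smooth).
Step 3: tangent line at P: -6·(x − -2) + 3·(y − 0) = 0.
Expanding: -6*x + 3*y - 12 = 0.


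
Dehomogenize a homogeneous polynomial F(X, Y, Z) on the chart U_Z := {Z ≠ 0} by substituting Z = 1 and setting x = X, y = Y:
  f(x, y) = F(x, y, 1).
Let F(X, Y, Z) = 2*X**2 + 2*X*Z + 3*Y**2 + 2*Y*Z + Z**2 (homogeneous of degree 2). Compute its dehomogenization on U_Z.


f(x, y) = 2*x**2 + 2*x + 3*y**2 + 2*y + 1

On U_Z we set Z = 1. Each monomial c·X^i·Y^j·Z^k in F becomes c·x^i·y^j·1^k = c·x^i·y^j.
Substituting Z = 1: F(X, Y, 1) = 2*x**2 + 2*x + 3*y**2 + 2*y + 1.
Note: deg(f) ≤ deg(F) = 2; strict inequality happens when F is divisible by Z (lost terms).


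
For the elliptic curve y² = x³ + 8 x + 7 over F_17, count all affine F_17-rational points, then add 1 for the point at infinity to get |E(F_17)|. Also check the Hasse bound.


Affine points = {(1, 4), (1, 13), (4, 1), (4, 16), (5, 6), (5, 11), (6, 4), (6, 13), (7, 7), (7, 10), (9, 3), (9, 14), (10, 4), (10, 13), (11, 7), (11, 10), (13, 8), (13, 9), (15, 0), (16, 7), (16, 10)}; affine count = 21; |E(F_17)| = 22.

Discriminant check: Δ ∝ 4a³ + 27b² = 4·8³ + 27·7² = 4·512 + 27·49 ≡ 5 (mod 17). Nonzero ⇒ E is nonsingular.
For each x ∈ F_17, compute rhs = x³ + 8·x + 7 mod 17, then count y ∈ F_17 with y² ≡ rhs.
  x = 0: rhs = 7, matching y values: none (0 points).
  x = 1: rhs = 16, matching y values: 4, 13 (2 points).
  x = 2: rhs = 14, matching y values: none (0 points).
  x = 3: rhs = 7, matching y values: none (0 points).
  x = 4: rhs = 1, matching y values: 1, 16 (2 points).
  x = 5: rhs = 2, matching y values: 6, 11 (2 points).
  x = 6: rhs = 16, matching y values: 4, 13 (2 points).
  x = 7: rhs = 15, matching y values: 7, 10 (2 points).
  x = 8: rhs = 5, matching y values: none (0 points).
  x = 9: rhs = 9, matching y values: 3, 14 (2 points).
  x = 10: rhs = 16, matching y values: 4, 13 (2 points).
  x = 11: rhs = 15, matching y values: 7, 10 (2 points).
  x = 12: rhs = 12, matching y values: none (0 points).
  x = 13: rhs = 13, matching y values: 8, 9 (2 points).
  x = 14: rhs = 7, matching y values: none (0 points).
  x = 15: rhs = 0, matching y values: 0 (1 points).
  x = 16: rhs = 15, matching y values: 7, 10 (2 points).
Total affine count: 21.
Full point count |E(F_17)| = 21 + 1 = 22.
Hasse bound: |22 − (17+1)| = |4| = 4 ≤ 2√17 ≈ 8.2462 ✓.


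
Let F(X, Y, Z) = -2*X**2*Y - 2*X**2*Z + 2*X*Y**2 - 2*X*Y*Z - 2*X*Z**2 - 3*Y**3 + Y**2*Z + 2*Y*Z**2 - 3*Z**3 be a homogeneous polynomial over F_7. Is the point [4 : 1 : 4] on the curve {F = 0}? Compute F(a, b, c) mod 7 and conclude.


F(4,1,4) ≡ 5 (mod 7); P is NOT on the curve.

Evaluate F(4, 1, 4) term-by-term (mod 7).
  -2*X**2*Y ↦ -2·16·1·1 = -32
  -2*X**2*Z ↦ -2·16·1·4 = -128
  2*X*Y**2 ↦ 2·4·1·1 = 8
  -2*X*Y*Z ↦ -2·4·1·4 = -32
  -2*X*Z**2 ↦ -2·4·1·16 = -128
  -3*Y**3 ↦ -3·1·1·1 = -3
  Y**2*Z ↦ 1·1·1·4 = 4
  2*Y*Z**2 ↦ 2·1·1·16 = 32
  -3*Z**3 ↦ -3·1·1·64 = -192
Sum: F(4, 1, 4) = (-32) + (-128) + (8) + (-32) + (-128) + (-3) + (4) + (32) + (-192) = -471.
Reducing mod 7: -471 ≡ 5 (mod 7).
Since F(a, b, c) ≡ 5 ≠ 0 (mod 7), P does NOT lie on the curve.


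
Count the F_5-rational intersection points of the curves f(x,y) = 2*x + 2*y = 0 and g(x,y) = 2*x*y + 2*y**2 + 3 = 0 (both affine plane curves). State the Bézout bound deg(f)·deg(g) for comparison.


Common zeros: ∅; count = 0; Bézout bound = 2.

deg(f) = 1, deg(g) = 2, so Bézout bound = 2.
Scan x ∈ F_5. For each x, list the y ∈ F_5 with f(x, y) ≡ 0 and those with g(x, y) ≡ 0 (mod 5); the common zeros in that column are the intersection.
  x = 0: f ≡ 0 at y ∈ {0}; g ≡ 0 at y ∈ {1, 4}; common: ∅.
  x = 1: f ≡ 0 at y ∈ {4}; g ≡ 0 at y ∈ {2}; common: ∅.
  x = 2: f ≡ 0 at y ∈ {3}; g ≡ 0 at y ∈ ∅; common: ∅.
  x = 3: f ≡ 0 at y ∈ {2}; g ≡ 0 at y ∈ ∅; common: ∅.
  x = 4: f ≡ 0 at y ∈ {1}; g ≡ 0 at y ∈ {3}; common: ∅.
Collecting: common zeros = ∅, so the count is 0.
Comparison with the Bézout bound: 0 ≤ 2 = deg(f)·deg(g), as expected for curves with no common component (the affine F_5-count falls short of the bound because intersections may lie at infinity, over extension fields, or carry multiplicity).
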